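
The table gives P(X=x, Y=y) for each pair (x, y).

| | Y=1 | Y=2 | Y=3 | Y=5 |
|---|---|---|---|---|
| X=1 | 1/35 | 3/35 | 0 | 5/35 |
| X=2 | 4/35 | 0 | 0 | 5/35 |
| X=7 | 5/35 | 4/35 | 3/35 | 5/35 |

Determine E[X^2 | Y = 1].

P(Y = 1) = 2/7.
Σ X^2·P over the event = 1·(1/35) + 4·(4/35) + 49·(5/35) = 262/35.
E[X^2 | Y = 1] = (262/35) / (2/7) = 131/5.

131/5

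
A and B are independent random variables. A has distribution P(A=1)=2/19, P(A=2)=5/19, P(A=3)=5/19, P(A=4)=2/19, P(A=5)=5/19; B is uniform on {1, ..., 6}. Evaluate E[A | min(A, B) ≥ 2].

P(min(A, B) ≥ 2) = 85/114.
Summing A·P(x,y) over outcomes with min(A, B) ≥ 2 gives 145/57.
E[A | min(A, B) ≥ 2] = (145/57) / (85/114) = 58/17.

58/17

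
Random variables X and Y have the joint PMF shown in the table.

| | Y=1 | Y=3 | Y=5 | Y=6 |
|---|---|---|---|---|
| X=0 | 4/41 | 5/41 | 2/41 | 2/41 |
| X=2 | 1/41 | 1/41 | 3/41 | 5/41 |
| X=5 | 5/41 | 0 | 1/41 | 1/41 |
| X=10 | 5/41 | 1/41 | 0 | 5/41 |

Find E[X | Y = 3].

12/7

P(Y = 3) = 7/41.
Σ X·P over the event = 0·(5/41) + 2·(1/41) + 10·(1/41) = 12/41.
E[X | Y = 3] = (12/41) / (7/41) = 12/7.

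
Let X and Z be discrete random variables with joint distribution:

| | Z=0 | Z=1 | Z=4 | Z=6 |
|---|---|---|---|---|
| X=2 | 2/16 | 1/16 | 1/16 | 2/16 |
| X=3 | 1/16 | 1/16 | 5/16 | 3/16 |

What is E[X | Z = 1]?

P(Z = 1) = 1/8.
Summing X·P(X=x,Z=y) over the conditioning event gives 5/16.
E[X | Z = 1] = (5/16) / (1/8) = 5/2.

5/2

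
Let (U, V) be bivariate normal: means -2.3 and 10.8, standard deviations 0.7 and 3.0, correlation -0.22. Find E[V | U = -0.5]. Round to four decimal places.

9.1029

For a bivariate normal, E[V | U=x] = μ_V + ρ·(σ_V/σ_U)·(x − μ_U).
E[V | U=-0.5] = 10.8 + (-0.22)·(3.0/0.7)·(-0.5 − (-2.3)) = 10.8 + (-0.94286)·(1.8) = 9.1029.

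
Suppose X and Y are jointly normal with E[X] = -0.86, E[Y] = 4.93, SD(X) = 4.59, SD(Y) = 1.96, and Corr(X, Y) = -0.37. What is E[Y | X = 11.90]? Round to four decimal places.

The regression of Y on X has slope ρ·σ_Y/σ_X and passes through (μ_X, μ_Y).
E[Y | X=11.90] = 4.93 + (-0.37)·(1.96/4.59)·(11.90 − (-0.86)) = 4.93 + (-0.157996)·(12.76) = 2.9140.

2.9140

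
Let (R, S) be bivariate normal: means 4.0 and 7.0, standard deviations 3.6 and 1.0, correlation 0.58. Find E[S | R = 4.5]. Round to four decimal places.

For a bivariate normal, E[S | R=x] = μ_S + ρ·(σ_S/σ_R)·(x − μ_R).
E[S | R=4.5] = 7.0 + (0.58)·(1.0/3.6)·(4.5 − (4.0)) = 7.0 + (0.16111)·(0.5) = 7.0806.

7.0806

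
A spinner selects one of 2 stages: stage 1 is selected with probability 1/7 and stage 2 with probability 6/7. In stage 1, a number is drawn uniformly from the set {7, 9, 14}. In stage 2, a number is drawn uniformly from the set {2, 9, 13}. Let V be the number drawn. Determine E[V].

E[V | stage 1] = (7+9+14)/3 = 10.
E[V | stage 2] = (2+9+13)/3 = 8.
E[V] = (1/7)·(10) + (6/7)·(8) = 58/7.

58/7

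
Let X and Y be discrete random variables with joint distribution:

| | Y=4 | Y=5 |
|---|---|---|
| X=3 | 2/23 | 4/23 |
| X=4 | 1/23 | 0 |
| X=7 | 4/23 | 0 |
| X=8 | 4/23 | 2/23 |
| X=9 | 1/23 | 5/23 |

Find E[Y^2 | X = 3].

22

P(X = 3) = 6/23.
Summing Y^2·P(X=x,Y=y) over the conditioning event gives 132/23.
E[Y^2 | X = 3] = (132/23) / (6/23) = 22.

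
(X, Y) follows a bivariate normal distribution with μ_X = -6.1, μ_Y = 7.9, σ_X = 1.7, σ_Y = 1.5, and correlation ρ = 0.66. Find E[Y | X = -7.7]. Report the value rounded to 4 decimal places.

The regression of Y on X has slope ρ·σ_Y/σ_X and passes through (μ_X, μ_Y).
E[Y | X=-7.7] = 7.9 + (0.66)·(1.5/1.7)·(-7.7 − (-6.1)) = 7.9 + (0.58235)·(-1.6) = 6.9682.

6.9682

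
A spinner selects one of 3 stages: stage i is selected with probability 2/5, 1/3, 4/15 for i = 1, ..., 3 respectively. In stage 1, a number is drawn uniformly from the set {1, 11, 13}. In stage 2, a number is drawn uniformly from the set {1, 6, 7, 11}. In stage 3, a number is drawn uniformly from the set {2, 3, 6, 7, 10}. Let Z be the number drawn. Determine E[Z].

691/100

E[Z | stage 1] = (1+11+13)/3 = 25/3.
E[Z | stage 2] = (1+6+7+11)/4 = 25/4.
E[Z | stage 3] = (2+3+6+7+10)/5 = 28/5.
E[Z] = (2/5)·(25/3) + (1/3)·(25/4) + (4/15)·(28/5) = 691/100.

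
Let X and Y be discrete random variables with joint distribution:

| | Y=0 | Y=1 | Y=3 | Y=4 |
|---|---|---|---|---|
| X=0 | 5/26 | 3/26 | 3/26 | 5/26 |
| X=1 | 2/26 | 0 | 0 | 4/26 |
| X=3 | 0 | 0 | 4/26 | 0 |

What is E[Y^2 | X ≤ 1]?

87/11

P(X ≤ 1) = 11/13.
Σ Y^2·P over the event = 0·(5/26) + 1·(3/26) + 9·(3/26) + 16·(5/26) + 0·(2/26) + 16·(4/26) = 87/13.
E[Y^2 | X ≤ 1] = (87/13) / (11/13) = 87/11.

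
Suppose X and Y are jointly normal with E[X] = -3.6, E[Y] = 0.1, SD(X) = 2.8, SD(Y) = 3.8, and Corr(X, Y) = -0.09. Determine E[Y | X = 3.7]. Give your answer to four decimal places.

The regression of Y on X has slope ρ·σ_Y/σ_X and passes through (μ_X, μ_Y).
E[Y | X=3.7] = 0.1 + (-0.09)·(3.8/2.8)·(3.7 − (-3.6)) = 0.1 + (-0.12214)·(7.3) = -0.7916.

-0.7916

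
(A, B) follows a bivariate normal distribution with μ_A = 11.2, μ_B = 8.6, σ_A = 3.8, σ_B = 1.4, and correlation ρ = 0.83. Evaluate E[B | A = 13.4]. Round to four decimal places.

9.2727

The regression of B on A has slope ρ·σ_B/σ_A and passes through (μ_A, μ_B).
E[B | A=13.4] = 8.6 + (0.83)·(1.4/3.8)·(13.4 − (11.2)) = 8.6 + (0.30579)·(2.2) = 9.2727.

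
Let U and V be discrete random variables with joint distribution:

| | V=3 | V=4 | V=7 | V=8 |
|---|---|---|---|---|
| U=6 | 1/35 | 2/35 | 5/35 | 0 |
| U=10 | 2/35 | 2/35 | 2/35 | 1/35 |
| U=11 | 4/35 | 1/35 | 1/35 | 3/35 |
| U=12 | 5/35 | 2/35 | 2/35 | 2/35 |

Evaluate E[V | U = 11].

47/9

P(U = 11) = 9/35.
Summing V·P(U=x,V=y) over the conditioning event gives 47/35.
E[V | U = 11] = (47/35) / (9/35) = 47/9.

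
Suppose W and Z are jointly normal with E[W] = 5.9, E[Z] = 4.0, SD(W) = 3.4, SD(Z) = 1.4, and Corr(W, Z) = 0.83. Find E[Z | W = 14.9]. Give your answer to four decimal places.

E[Z | W=x] = μ_Z + ρ(σ_Z/σ_W)(x − μ_W) for jointly normal variables.
E[Z | W=14.9] = 4.0 + (0.83)·(1.4/3.4)·(14.9 − (5.9)) = 4.0 + (0.341765)·(9) = 7.0759.

7.0759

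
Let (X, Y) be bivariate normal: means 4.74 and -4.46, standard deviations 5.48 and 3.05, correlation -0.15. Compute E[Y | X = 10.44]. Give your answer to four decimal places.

-4.9359

E[Y | X=x] = μ_Y + ρ(σ_Y/σ_X)(x − μ_X) for jointly normal variables.
E[Y | X=10.44] = -4.46 + (-0.15)·(3.05/5.48)·(10.44 − (4.74)) = -4.46 + (-0.083485)·(5.7) = -4.9359.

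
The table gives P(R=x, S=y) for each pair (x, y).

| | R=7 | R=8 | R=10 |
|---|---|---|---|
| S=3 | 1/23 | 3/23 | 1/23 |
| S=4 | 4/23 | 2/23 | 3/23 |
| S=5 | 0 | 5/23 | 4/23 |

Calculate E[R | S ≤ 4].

115/14

P(S ≤ 4) = 14/23.
Σ R·P over the event = 7·(1/23) + 7·(4/23) + 8·(3/23) + 8·(2/23) + 10·(1/23) + 10·(3/23) = 5.
E[R | S ≤ 4] = (5) / (14/23) = 115/14.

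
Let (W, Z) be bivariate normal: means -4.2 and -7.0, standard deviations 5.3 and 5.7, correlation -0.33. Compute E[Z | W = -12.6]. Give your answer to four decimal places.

-4.0188

For a bivariate normal, E[Z | W=x] = μ_Z + ρ·(σ_Z/σ_W)·(x − μ_W).
E[Z | W=-12.6] = -7.0 + (-0.33)·(5.7/5.3)·(-12.6 − (-4.2)) = -7.0 + (-0.35491)·(-8.4) = -4.0188.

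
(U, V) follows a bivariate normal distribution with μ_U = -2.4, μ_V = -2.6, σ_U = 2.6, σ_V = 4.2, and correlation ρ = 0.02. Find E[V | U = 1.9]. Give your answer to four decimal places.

E[V | U=x] = μ_V + ρ(σ_V/σ_U)(x − μ_U) for jointly normal variables.
E[V | U=1.9] = -2.6 + (0.02)·(4.2/2.6)·(1.9 − (-2.4)) = -2.6 + (0.032308)·(4.3) = -2.4611.

-2.4611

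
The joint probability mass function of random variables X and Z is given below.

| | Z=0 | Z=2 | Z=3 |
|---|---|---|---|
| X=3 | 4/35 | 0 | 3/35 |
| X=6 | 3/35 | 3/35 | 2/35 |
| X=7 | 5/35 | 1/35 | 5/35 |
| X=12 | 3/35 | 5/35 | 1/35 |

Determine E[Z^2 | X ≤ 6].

P(X ≤ 6) = 3/7.
Σ Z^2·P over the event = 0·(4/35) + 9·(3/35) + 0·(3/35) + 4·(3/35) + 9·(2/35) = 57/35.
E[Z^2 | X ≤ 6] = (57/35) / (3/7) = 19/5.

19/5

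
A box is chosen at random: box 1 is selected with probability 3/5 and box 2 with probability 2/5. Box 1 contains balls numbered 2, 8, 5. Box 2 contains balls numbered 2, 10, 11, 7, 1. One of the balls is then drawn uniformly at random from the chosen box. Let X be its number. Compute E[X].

137/25

E[X | box 1] = (2+8+5)/3 = 5.
E[X | box 2] = (2+10+11+7+1)/5 = 31/5.
E[X] = (3/5)·(5) + (2/5)·(31/5) = 137/25.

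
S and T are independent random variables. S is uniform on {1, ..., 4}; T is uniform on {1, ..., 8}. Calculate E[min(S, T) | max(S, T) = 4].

16/7

P(max(S, T) = 4) = 7/32.
Summing min(S,T)·P(x,y) over outcomes with max(S, T) = 4 gives 1/2.
E[min(S, T) | max(S, T) = 4] = (1/2) / (7/32) = 16/7.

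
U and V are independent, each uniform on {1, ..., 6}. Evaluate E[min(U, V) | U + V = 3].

1

Outcomes with U + V = 3: (1,2), (2,1), each with probability 1/36.
E[min(U, V) | U + V = 3] = (1 + 1) / 2 = 1.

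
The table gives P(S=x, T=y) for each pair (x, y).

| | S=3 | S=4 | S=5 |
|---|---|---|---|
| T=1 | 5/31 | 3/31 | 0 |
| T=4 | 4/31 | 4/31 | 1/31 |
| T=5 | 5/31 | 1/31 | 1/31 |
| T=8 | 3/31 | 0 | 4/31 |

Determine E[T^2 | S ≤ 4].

P(S ≤ 4) = 25/31.
Summing T^2·P(S=x,T=y) over the conditioning event gives 478/31.
E[T^2 | S ≤ 4] = (478/31) / (25/31) = 478/25.

478/25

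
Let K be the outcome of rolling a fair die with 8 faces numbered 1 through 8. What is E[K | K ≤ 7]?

4

Given K ≤ 7, K is equally likely to be any of {1, 2, 3, 4, 5, 6, 7}.
E[K | K ≤ 7] = (1 + 2 + 3 + 4 + 5 + 6 + 7) / 7 = 4.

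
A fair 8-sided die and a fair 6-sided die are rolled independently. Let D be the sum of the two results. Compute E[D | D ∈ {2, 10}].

P(D ∈ {2, 10}) = 1/8.
Σ over the event: 2·1/48 + 10·5/48 = 13/12.
E[D | D ∈ {2, 10}] = (13/12) / (1/8) = 26/3.

26/3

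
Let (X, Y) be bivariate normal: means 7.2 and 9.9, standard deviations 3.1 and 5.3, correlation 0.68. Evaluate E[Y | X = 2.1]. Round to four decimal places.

The regression of Y on X has slope ρ·σ_Y/σ_X and passes through (μ_X, μ_Y).
E[Y | X=2.1] = 9.9 + (0.68)·(5.3/3.1)·(2.1 − (7.2)) = 9.9 + (1.16258)·(-5.1) = 3.9708.

3.9708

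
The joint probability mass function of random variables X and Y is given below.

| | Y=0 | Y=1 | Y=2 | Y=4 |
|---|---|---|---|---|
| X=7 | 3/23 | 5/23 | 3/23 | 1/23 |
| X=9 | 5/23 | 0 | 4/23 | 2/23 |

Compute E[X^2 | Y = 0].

69

P(Y = 0) = 8/23.
Summing X^2·P(X=x,Y=y) over the conditioning event gives 24.
E[X^2 | Y = 0] = (24) / (8/23) = 69.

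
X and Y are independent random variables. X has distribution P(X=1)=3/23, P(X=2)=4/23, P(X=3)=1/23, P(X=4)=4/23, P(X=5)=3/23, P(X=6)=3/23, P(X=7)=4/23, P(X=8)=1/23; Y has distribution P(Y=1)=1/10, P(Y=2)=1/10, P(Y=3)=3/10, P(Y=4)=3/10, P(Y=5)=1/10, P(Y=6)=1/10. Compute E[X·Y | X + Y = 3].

P(X + Y = 3) = 7/230.
Summing XY·P(x,y) over outcomes with X + Y = 3 gives 7/115.
E[X·Y | X + Y = 3] = (7/115) / (7/230) = 2.

2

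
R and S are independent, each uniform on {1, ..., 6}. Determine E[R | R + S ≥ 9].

P(R + S ≥ 9) = 5/18.
Summing R·P(x,y) over outcomes with R + S ≥ 9 gives 25/18.
E[R | R + S ≥ 9] = (25/18) / (5/18) = 5.

5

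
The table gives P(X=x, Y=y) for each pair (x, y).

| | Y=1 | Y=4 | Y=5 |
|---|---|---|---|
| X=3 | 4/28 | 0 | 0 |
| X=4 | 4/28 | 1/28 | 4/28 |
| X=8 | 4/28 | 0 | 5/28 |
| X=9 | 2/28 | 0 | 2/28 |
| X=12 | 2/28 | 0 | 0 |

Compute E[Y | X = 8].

29/9

P(X = 8) = 9/28.
Σ Y·P over the event = 1·(4/28) + 5·(5/28) = 29/28.
E[Y | X = 8] = (29/28) / (9/28) = 29/9.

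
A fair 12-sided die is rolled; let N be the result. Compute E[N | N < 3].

3/2

Given N < 3, N is equally likely to be any of {1, 2}.
E[N | N < 3] = (1 + 2) / 2 = 3/2.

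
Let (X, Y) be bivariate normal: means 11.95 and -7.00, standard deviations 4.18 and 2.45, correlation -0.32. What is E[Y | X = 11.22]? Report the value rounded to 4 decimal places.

-6.8631

The regression of Y on X has slope ρ·σ_Y/σ_X and passes through (μ_X, μ_Y).
E[Y | X=11.22] = -7.00 + (-0.32)·(2.45/4.18)·(11.22 − (11.95)) = -7.00 + (-0.18756)·(-0.73) = -6.8631.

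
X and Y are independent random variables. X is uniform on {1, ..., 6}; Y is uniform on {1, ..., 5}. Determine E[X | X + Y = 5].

P(X + Y = 5) = 2/15.
Summing X·P(x,y) over outcomes with X + Y = 5 gives 1/3.
E[X | X + Y = 5] = (1/3) / (2/15) = 5/2.

5/2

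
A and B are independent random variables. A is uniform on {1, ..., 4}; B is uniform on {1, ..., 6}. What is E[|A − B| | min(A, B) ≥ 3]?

Outcomes with min(A, B) ≥ 3: (3,3), (3,4), (3,5), (3,6), (4,3), (4,4), (4,5), (4,6), each with probability 1/24.
E[|A − B| | min(A, B) ≥ 3] = (0 + 1 + 2 + 3 + 1 + 0 + 1 + 2) / 8 = 5/4.

5/4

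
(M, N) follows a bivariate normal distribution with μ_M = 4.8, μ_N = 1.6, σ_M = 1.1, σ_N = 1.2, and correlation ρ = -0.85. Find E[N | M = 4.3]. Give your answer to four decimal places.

For a bivariate normal, E[N | M=x] = μ_N + ρ·(σ_N/σ_M)·(x − μ_M).
E[N | M=4.3] = 1.6 + (-0.85)·(1.2/1.1)·(4.3 − (4.8)) = 1.6 + (-0.92727)·(-0.5) = 2.0636.

2.0636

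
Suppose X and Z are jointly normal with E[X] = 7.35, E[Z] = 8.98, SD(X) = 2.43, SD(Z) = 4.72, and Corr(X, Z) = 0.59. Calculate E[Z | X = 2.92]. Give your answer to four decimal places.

3.9032

For a bivariate normal, E[Z | X=x] = μ_Z + ρ·(σ_Z/σ_X)·(x − μ_X).
E[Z | X=2.92] = 8.98 + (0.59)·(4.72/2.43)·(2.92 − (7.35)) = 8.98 + (1.146)·(-4.43) = 3.9032.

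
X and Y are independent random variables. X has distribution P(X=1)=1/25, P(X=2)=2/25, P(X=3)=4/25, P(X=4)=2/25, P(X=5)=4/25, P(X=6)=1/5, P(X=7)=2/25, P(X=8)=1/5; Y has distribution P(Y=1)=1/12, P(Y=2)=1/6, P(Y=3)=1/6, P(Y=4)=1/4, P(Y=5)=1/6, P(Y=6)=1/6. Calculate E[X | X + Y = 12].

208/29

P(X + Y = 12) = 29/300.
Summing X·P(x,y) over outcomes with X + Y = 12 gives 52/75.
E[X | X + Y = 12] = (52/75) / (29/300) = 208/29.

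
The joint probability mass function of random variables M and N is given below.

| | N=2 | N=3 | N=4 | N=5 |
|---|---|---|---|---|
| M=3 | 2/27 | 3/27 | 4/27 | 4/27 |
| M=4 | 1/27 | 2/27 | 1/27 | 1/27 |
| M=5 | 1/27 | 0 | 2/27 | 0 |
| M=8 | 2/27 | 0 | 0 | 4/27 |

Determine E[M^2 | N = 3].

59/5

P(N = 3) = 5/27.
Σ M^2·P over the event = 9·(3/27) + 16·(2/27) = 59/27.
E[M^2 | N = 3] = (59/27) / (5/27) = 59/5.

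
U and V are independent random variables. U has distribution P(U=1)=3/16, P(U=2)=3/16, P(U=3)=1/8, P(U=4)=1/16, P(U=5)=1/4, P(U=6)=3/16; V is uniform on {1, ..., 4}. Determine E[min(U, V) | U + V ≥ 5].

111/47

P(U + V ≥ 5) = 47/64.
Summing min(U,V)·P(x,y) over outcomes with U + V ≥ 5 gives 111/64.
E[min(U, V) | U + V ≥ 5] = (111/64) / (47/64) = 111/47.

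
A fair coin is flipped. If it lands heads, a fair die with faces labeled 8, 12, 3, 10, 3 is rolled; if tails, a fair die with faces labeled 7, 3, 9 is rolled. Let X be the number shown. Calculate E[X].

E[X | heads] = (8+12+3+10+3)/5 = 36/5.
E[X | tails] = (7+3+9)/3 = 19/3.
By the law of total expectation,
E[X] = (1/2)·(36/5) + (1/2)·(19/3) = 203/30.

203/30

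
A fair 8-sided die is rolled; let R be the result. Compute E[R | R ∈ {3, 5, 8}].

P(R ∈ {3, 5, 8}) = 3/8.
Σ over the event: 3·1/8 + 5·1/8 + 8·1/8 = 2.
E[R | R ∈ {3, 5, 8}] = (2) / (3/8) = 16/3.

16/3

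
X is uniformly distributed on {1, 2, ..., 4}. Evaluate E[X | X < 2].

1

Given X < 2, X is equally likely to be any of {1}.
E[X | X < 2] = (1) / 1 = 1.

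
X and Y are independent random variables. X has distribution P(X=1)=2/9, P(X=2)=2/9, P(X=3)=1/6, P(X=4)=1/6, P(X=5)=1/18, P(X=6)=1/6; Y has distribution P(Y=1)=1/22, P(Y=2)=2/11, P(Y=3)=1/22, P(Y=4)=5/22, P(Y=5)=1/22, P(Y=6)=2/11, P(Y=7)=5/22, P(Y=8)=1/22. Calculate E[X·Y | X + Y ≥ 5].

5695/349

P(X + Y ≥ 5) = 349/396.
Summing XY·P(x,y) over outcomes with X + Y ≥ 5 gives 5695/396.
E[X·Y | X + Y ≥ 5] = (5695/396) / (349/396) = 5695/349.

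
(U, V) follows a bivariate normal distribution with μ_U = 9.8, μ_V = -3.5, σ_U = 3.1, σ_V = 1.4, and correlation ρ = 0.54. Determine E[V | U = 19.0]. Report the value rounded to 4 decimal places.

-1.2564

E[V | U=x] = μ_V + ρ(σ_V/σ_U)(x − μ_U) for jointly normal variables.
E[V | U=19.0] = -3.5 + (0.54)·(1.4/3.1)·(19.0 − (9.8)) = -3.5 + (0.24387)·(9.2) = -1.2564.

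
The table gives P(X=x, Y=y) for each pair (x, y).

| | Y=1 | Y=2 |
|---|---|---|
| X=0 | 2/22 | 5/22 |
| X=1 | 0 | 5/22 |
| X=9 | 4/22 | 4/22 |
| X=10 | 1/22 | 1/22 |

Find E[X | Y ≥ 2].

P(Y ≥ 2) = 15/22.
Summing X·P(X=x,Y=y) over the conditioning event gives 51/22.
E[X | Y ≥ 2] = (51/22) / (15/22) = 17/5.

17/5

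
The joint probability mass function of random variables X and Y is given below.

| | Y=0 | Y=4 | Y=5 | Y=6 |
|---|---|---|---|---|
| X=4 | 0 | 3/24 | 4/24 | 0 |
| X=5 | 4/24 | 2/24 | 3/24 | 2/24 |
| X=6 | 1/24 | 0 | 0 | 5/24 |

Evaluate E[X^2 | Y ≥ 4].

P(Y ≥ 4) = 19/24.
Σ X^2·P over the event = 16·(3/24) + 16·(4/24) + 25·(2/24) + 25·(3/24) + 25·(2/24) + 36·(5/24) = 467/24.
E[X^2 | Y ≥ 4] = (467/24) / (19/24) = 467/19.

467/19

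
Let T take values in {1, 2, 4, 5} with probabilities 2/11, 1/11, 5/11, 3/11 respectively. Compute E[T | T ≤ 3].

4/3

P(T ≤ 3) = 3/11.
Σ over the event: 1·2/11 + 2·1/11 = 4/11.
E[T | T ≤ 3] = (4/11) / (3/11) = 4/3.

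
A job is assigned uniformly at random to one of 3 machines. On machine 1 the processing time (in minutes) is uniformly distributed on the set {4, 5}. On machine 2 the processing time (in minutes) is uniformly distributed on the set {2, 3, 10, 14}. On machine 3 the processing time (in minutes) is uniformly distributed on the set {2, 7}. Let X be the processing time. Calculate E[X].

E[X | machine 1] = (4+5)/2 = 9/2.
E[X | machine 2] = (2+3+10+14)/4 = 29/4.
E[X | machine 3] = (2+7)/2 = 9/2.
E[X] = (1/3)·(9/2) + (1/3)·(29/4) + (1/3)·(9/2) = 65/12.

65/12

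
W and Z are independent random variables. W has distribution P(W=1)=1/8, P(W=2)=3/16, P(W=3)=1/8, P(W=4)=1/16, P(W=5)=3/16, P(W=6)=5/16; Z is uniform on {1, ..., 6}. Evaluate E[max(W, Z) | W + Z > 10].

6

P(W + Z > 10) = 13/96.
Summing max(W,Z)·P(x,y) over outcomes with W + Z > 10 gives 13/16.
E[max(W, Z) | W + Z > 10] = (13/16) / (13/96) = 6.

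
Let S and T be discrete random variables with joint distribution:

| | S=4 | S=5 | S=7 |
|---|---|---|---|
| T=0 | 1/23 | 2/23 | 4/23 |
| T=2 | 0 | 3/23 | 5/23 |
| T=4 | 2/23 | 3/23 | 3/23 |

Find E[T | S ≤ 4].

8/3

P(S ≤ 4) = 3/23.
Σ T·P over the event = 0·(1/23) + 4·(2/23) = 8/23.
E[T | S ≤ 4] = (8/23) / (3/23) = 8/3.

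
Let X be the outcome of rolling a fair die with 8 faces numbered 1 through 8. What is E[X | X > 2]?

11/2

Given X > 2, X is equally likely to be any of {3, 4, 5, 6, 7, 8}.
E[X | X > 2] = (3 + 4 + 5 + 6 + 7 + 8) / 6 = 11/2.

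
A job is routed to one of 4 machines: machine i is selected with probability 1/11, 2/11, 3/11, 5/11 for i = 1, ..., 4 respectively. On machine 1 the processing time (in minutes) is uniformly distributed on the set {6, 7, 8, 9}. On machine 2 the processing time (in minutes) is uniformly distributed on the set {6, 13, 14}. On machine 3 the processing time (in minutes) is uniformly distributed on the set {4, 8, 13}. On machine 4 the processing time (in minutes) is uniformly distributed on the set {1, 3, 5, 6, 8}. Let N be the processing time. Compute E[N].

155/22

E[N | machine 1] = (6+7+8+9)/4 = 15/2.
E[N | machine 2] = (6+13+14)/3 = 11.
E[N | machine 3] = (4+8+13)/3 = 25/3.
E[N | machine 4] = (1+3+5+6+8)/5 = 23/5.
By the law of total expectation,
E[N] = (1/11)·(15/2) + (2/11)·(11) + (3/11)·(25/3) + (5/11)·(23/5) = 155/22.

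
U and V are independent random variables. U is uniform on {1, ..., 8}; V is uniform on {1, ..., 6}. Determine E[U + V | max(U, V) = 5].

Outcomes with max(U, V) = 5: (1,5), (2,5), (3,5), (4,5), (5,1), (5,2), (5,3), (5,4), (5,5), each with probability 1/48.
E[U + V | max(U, V) = 5] = (6 + 7 + 8 + 9 + 6 + 7 + 8 + 9 + 10) / 9 = 70/9.

70/9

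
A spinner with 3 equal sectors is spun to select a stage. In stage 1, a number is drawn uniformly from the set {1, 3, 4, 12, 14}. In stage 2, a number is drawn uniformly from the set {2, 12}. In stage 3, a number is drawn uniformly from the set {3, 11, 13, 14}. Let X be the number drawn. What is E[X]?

E[X | stage 1] = (1+3+4+12+14)/5 = 34/5.
E[X | stage 2] = (2+12)/2 = 7.
E[X | stage 3] = (3+11+13+14)/4 = 41/4.
By the law of total expectation,
E[X] = (1/3)·(34/5) + (1/3)·(7) + (1/3)·(41/4) = 481/60.

481/60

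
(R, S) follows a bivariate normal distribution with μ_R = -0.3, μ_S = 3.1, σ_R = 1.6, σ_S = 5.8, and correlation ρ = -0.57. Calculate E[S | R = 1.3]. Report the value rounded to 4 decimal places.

-0.2060

For a bivariate normal, E[S | R=x] = μ_S + ρ·(σ_S/σ_R)·(x − μ_R).
E[S | R=1.3] = 3.1 + (-0.57)·(5.8/1.6)·(1.3 − (-0.3)) = 3.1 + (-2.06625)·(1.6) = -0.2060.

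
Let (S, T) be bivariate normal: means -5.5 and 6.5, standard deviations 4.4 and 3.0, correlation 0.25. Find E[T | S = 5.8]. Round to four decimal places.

8.4261

E[T | S=x] = μ_T + ρ(σ_T/σ_S)(x − μ_S) for jointly normal variables.
E[T | S=5.8] = 6.5 + (0.25)·(3.0/4.4)·(5.8 − (-5.5)) = 6.5 + (0.17045)·(11.3) = 8.4261.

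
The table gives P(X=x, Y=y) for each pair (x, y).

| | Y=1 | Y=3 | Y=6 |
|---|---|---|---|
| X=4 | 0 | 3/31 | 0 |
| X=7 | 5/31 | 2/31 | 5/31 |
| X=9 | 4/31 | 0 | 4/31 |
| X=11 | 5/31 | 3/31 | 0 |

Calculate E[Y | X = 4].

P(X = 4) = 3/31.
Σ Y·P over the event = 3·(3/31) = 9/31.
E[Y | X = 4] = (9/31) / (3/31) = 3.

3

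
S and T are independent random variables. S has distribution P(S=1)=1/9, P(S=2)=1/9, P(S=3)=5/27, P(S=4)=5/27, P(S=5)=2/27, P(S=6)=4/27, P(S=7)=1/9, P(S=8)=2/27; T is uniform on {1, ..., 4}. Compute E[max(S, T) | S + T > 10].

53/7

P(S + T > 10) = 7/108.
Summing max(S,T)·P(x,y) over outcomes with S + T > 10 gives 53/108.
E[max(S, T) | S + T > 10] = (53/108) / (7/108) = 53/7.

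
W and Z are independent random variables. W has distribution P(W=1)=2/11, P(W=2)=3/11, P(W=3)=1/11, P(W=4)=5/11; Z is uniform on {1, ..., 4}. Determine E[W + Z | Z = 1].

P(Z = 1) = 1/4.
Summing (W+Z)·P(x,y) over outcomes with Z = 1 gives 21/22.
E[W + Z | Z = 1] = (21/22) / (1/4) = 42/11.

42/11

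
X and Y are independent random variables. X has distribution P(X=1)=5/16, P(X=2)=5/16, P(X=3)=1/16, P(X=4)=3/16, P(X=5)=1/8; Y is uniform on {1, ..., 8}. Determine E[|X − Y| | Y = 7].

9/2

P(Y = 7) = 1/8.
Summing |X−Y|·P(x,y) over outcomes with Y = 7 gives 9/16.
E[|X − Y| | Y = 7] = (9/16) / (1/8) = 9/2.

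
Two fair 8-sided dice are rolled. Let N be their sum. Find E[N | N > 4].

P(N > 4) = 29/32.
E[N | N > 4] = (139/16) / (29/32) = 278/29.

278/29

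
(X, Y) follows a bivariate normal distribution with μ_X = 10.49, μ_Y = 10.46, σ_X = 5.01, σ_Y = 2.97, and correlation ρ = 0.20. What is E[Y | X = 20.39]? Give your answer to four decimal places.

E[Y | X=x] = μ_Y + ρ(σ_Y/σ_X)(x − μ_X) for jointly normal variables.
E[Y | X=20.39] = 10.46 + (0.20)·(2.97/5.01)·(20.39 − (10.49)) = 10.46 + (0.118563)·(9.9) = 11.6338.

11.6338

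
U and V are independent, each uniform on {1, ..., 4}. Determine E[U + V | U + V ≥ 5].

6

P(U + V ≥ 5) = 5/8.
Summing (U+V)·P(x,y) over outcomes with U + V ≥ 5 gives 15/4.
E[U + V | U + V ≥ 5] = (15/4) / (5/8) = 6.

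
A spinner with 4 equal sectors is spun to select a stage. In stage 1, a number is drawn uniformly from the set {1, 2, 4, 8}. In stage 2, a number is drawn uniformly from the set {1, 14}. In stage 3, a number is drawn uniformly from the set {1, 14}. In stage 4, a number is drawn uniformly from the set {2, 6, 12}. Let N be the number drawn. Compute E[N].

305/48

E[N | stage 1] = (1+2+4+8)/4 = 15/4.
E[N | stage 2] = (1+14)/2 = 15/2.
E[N | stage 3] = (1+14)/2 = 15/2.
E[N | stage 4] = (2+6+12)/3 = 20/3.
By the law of total expectation,
E[N] = (1/4)·(15/4) + (1/4)·(15/2) + (1/4)·(15/2) + (1/4)·(20/3) = 305/48.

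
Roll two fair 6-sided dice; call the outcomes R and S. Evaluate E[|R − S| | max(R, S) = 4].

12/7

Outcomes with max(R, S) = 4: (1,4), (2,4), (3,4), (4,1), (4,2), (4,3), (4,4), each with probability 1/36.
E[|R − S| | max(R, S) = 4] = (3 + 2 + 1 + 3 + 2 + 1 + 0) / 7 = 12/7.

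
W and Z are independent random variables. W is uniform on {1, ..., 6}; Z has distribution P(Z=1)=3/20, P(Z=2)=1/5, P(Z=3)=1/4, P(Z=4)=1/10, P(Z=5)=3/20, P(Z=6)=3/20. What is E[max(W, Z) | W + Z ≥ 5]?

P(W + Z ≥ 5) = 49/60.
Summing max(W,Z)·P(x,y) over outcomes with W + Z ≥ 5 gives 159/40.
E[max(W, Z) | W + Z ≥ 5] = (159/40) / (49/60) = 477/98.

477/98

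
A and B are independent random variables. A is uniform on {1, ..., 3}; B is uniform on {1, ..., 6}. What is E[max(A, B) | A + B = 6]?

4

Outcomes with A + B = 6: (1,5), (2,4), (3,3), each with probability 1/18.
E[max(A, B) | A + B = 6] = (5 + 4 + 3) / 3 = 4.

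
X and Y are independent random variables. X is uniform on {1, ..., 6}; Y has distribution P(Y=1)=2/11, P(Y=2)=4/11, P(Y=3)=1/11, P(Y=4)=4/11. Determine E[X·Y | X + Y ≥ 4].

595/58

P(X + Y ≥ 4) = 29/33.
Summing XY·P(x,y) over outcomes with X + Y ≥ 4 gives 595/66.
E[X·Y | X + Y ≥ 4] = (595/66) / (29/33) = 595/58.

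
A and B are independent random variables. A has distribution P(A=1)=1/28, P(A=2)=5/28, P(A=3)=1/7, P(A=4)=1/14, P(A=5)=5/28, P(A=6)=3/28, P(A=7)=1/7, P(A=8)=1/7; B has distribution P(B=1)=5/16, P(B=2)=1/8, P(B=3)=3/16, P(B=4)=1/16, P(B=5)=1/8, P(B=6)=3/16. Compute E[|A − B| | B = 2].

20/7

P(B = 2) = 1/8.
Summing |A−B|·P(x,y) over outcomes with B = 2 gives 5/14.
E[|A − B| | B = 2] = (5/14) / (1/8) = 20/7.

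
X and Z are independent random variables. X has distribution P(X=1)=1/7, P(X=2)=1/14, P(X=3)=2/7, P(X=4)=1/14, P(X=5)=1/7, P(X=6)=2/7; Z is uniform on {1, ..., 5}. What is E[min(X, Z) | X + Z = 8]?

30/11

P(X + Z = 8) = 11/70.
Summing min(X,Z)·P(x,y) over outcomes with X + Z = 8 gives 3/7.
E[min(X, Z) | X + Z = 8] = (3/7) / (11/70) = 30/11.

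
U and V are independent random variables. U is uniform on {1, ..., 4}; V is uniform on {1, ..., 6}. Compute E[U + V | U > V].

5

Outcomes with U > V: (2,1), (3,1), (3,2), (4,1), (4,2), (4,3), each with probability 1/24.
E[U + V | U > V] = (3 + 4 + 5 + 5 + 6 + 7) / 6 = 5.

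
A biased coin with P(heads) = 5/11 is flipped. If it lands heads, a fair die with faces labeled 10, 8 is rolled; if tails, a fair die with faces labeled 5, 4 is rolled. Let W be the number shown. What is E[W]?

E[W | heads] = (10+8)/2 = 9.
E[W | tails] = (5+4)/2 = 9/2.
E[W] = (5/11)·(9) + (6/11)·(9/2) = 72/11.

72/11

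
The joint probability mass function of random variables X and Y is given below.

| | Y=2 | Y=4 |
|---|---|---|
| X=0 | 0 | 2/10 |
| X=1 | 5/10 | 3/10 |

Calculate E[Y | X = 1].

P(X = 1) = 4/5.
Σ Y·P over the event = 2·(5/10) + 4·(3/10) = 11/5.
E[Y | X = 1] = (11/5) / (4/5) = 11/4.

11/4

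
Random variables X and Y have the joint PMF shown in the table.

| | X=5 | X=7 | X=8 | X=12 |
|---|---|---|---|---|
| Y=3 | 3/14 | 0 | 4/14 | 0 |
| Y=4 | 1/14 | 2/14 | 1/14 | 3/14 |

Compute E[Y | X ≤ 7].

P(X ≤ 7) = 3/7.
Σ Y·P over the event = 3·(3/14) + 4·(1/14) + 4·(2/14) = 3/2.
E[Y | X ≤ 7] = (3/2) / (3/7) = 7/2.

7/2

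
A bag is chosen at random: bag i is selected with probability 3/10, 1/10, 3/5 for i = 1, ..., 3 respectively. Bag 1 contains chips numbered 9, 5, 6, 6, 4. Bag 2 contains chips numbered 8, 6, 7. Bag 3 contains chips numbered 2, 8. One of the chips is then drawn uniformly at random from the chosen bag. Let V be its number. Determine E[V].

11/2

E[V | bag 1] = (9+5+6+6+4)/5 = 6.
E[V | bag 2] = (8+6+7)/3 = 7.
E[V | bag 3] = (2+8)/2 = 5.
By the law of total expectation,
E[V] = (3/10)·(6) + (1/10)·(7) + (3/5)·(5) = 11/2.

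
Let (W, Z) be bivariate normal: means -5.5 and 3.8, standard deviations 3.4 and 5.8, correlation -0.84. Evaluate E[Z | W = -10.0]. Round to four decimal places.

The regression of Z on W has slope ρ·σ_Z/σ_W and passes through (μ_W, μ_Z).
E[Z | W=-10.0] = 3.8 + (-0.84)·(5.8/3.4)·(-10.0 − (-5.5)) = 3.8 + (-1.43294)·(-4.5) = 10.2482.

10.2482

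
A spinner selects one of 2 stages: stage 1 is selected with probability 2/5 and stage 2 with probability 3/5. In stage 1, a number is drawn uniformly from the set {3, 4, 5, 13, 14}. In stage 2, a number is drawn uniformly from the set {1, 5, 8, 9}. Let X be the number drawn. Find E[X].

657/100

E[X | stage 1] = (3+4+5+13+14)/5 = 39/5.
E[X | stage 2] = (1+5+8+9)/4 = 23/4.
By the law of total expectation,
E[X] = (2/5)·(39/5) + (3/5)·(23/4) = 657/100.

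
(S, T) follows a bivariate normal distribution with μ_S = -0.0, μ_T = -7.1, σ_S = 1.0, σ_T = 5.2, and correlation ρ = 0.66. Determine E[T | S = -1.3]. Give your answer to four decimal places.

The regression of T on S has slope ρ·σ_T/σ_S and passes through (μ_S, μ_T).
E[T | S=-1.3] = -7.1 + (0.66)·(5.2/1.0)·(-1.3 − (-0.0)) = -7.1 + (3.432)·(-1.3) = -11.5616.

-11.5616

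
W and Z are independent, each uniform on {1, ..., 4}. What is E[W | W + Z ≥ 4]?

P(W + Z ≥ 4) = 13/16.
Summing W·P(x,y) over outcomes with W + Z ≥ 4 gives 9/4.
E[W | W + Z ≥ 4] = (9/4) / (13/16) = 36/13.

36/13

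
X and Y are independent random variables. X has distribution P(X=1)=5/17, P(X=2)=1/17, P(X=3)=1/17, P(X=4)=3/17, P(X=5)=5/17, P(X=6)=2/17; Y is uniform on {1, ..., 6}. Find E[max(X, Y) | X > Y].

P(X > Y) = 7/17.
Summing max(X,Y)·P(x,y) over outcomes with X > Y gives 2.
E[max(X, Y) | X > Y] = (2) / (7/17) = 34/7.

34/7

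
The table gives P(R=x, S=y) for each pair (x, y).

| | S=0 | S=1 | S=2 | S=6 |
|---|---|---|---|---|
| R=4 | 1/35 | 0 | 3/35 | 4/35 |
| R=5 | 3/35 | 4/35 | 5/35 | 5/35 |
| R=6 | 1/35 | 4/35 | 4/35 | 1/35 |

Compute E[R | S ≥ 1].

76/15

P(S ≥ 1) = 6/7.
Σ R·P over the event = 4·(3/35) + 4·(4/35) + 5·(4/35) + 5·(5/35) + 5·(5/35) + 6·(4/35) + 6·(4/35) + 6·(1/35) = 152/35.
E[R | S ≥ 1] = (152/35) / (6/7) = 76/15.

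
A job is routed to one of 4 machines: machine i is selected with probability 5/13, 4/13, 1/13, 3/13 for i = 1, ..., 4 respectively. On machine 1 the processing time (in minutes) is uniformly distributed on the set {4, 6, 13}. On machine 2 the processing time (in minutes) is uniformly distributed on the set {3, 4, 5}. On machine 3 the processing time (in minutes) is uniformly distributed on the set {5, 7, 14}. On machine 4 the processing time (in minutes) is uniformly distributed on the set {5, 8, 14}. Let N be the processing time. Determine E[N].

E[N | machine 1] = (4+6+13)/3 = 23/3.
E[N | machine 2] = (3+4+5)/3 = 4.
E[N | machine 3] = (5+7+14)/3 = 26/3.
E[N | machine 4] = (5+8+14)/3 = 9.
E[N] = (5/13)·(23/3) + (4/13)·(4) + (1/13)·(26/3) + (3/13)·(9) = 90/13.

90/13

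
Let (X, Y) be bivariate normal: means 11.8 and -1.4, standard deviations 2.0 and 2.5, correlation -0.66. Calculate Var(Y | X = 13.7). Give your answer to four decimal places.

Var(Y | X=x) = (1 − ρ²)·σ_Y².
Var(Y | X=13.7) = (2.5)²·(1 − (-0.66)²) = 6.25·0.5644 = 3.5275.

3.5275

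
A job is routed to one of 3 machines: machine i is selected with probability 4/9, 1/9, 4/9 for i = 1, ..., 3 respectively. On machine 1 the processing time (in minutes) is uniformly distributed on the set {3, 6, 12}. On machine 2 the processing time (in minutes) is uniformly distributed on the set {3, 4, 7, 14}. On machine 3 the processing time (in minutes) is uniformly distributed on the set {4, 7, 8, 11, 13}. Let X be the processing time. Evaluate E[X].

347/45

E[X | machine 1] = (3+6+12)/3 = 7.
E[X | machine 2] = (3+4+7+14)/4 = 7.
E[X | machine 3] = (4+7+8+11+13)/5 = 43/5.
E[X] = (4/9)·(7) + (1/9)·(7) + (4/9)·(43/5) = 347/45.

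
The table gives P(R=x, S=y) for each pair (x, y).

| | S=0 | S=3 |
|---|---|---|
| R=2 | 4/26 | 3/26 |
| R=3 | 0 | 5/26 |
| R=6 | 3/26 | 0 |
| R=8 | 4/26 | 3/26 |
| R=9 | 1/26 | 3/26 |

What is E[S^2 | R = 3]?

9

P(R = 3) = 5/26.
Σ S^2·P over the event = 9·(5/26) = 45/26.
E[S^2 | R = 3] = (45/26) / (5/26) = 9.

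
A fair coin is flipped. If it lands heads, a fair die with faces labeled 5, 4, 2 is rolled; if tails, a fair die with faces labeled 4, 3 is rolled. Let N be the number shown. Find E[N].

E[N | heads] = (5+4+2)/3 = 11/3.
E[N | tails] = (4+3)/2 = 7/2.
By the law of total expectation,
E[N] = (1/2)·(11/3) + (1/2)·(7/2) = 43/12.

43/12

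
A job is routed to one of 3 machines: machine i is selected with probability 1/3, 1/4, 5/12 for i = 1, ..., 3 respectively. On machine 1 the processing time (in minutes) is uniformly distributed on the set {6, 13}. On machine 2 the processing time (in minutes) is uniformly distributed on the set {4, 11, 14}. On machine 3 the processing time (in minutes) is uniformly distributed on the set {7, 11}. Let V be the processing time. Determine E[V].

E[V | machine 1] = (6+13)/2 = 19/2.
E[V | machine 2] = (4+11+14)/3 = 29/3.
E[V | machine 3] = (7+11)/2 = 9.
By the law of total expectation,
E[V] = (1/3)·(19/2) + (1/4)·(29/3) + (5/12)·(9) = 28/3.

28/3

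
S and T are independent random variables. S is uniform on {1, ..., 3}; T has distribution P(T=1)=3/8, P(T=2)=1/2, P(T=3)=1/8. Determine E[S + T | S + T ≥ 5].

31/6

P(S + T ≥ 5) = 1/4.
Summing (S+T)·P(x,y) over outcomes with S + T ≥ 5 gives 31/24.
E[S + T | S + T ≥ 5] = (31/24) / (1/4) = 31/6.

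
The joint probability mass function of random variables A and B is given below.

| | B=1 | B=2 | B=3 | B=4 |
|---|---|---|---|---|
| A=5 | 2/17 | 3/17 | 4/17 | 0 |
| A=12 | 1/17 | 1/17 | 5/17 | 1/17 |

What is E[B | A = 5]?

P(A = 5) = 9/17.
Σ B·P over the event = 1·(2/17) + 2·(3/17) + 3·(4/17) = 20/17.
E[B | A = 5] = (20/17) / (9/17) = 20/9.

20/9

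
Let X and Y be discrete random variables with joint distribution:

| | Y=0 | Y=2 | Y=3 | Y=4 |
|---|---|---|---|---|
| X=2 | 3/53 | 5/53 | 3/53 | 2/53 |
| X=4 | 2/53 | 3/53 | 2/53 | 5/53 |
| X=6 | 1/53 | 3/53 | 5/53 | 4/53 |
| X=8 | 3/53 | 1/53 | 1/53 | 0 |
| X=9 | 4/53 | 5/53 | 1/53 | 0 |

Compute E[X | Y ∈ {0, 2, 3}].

P(Y ∈ {0, 2, 3}) = 42/53.
Summing X·P(X=x,Y=y) over the conditioning event gives 234/53.
E[X | Y ∈ {0, 2, 3}] = (234/53) / (42/53) = 39/7.

39/7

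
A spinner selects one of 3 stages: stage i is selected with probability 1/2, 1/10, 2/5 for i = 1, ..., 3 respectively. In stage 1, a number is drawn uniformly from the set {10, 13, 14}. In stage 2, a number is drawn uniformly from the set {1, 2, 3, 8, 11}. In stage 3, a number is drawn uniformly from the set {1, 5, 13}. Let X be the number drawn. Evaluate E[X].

46/5

E[X | stage 1] = (10+13+14)/3 = 37/3.
E[X | stage 2] = (1+2+3+8+11)/5 = 5.
E[X | stage 3] = (1+5+13)/3 = 19/3.
By the law of total expectation,
E[X] = (1/2)·(37/3) + (1/10)·(5) + (2/5)·(19/3) = 46/5.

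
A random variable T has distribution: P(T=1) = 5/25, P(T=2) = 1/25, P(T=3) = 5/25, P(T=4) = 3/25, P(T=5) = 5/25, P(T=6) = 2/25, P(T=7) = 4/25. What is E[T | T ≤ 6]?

P(T ≤ 6) = 21/25.
Σ over the event: 1·1/5 + 2·1/25 + 3·1/5 + 4·3/25 + 5·1/5 + 6·2/25 = 71/25.
E[T | T ≤ 6] = (71/25) / (21/25) = 71/21.

71/21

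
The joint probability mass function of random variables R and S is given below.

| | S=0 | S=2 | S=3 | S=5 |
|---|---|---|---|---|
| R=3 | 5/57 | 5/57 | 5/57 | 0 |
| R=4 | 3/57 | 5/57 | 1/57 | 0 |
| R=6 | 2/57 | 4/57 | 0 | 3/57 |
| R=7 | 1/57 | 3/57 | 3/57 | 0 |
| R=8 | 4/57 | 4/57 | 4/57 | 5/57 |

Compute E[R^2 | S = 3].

464/13

P(S = 3) = 13/57.
Summing R^2·P(R=x,S=y) over the conditioning event gives 464/57.
E[R^2 | S = 3] = (464/57) / (13/57) = 464/13.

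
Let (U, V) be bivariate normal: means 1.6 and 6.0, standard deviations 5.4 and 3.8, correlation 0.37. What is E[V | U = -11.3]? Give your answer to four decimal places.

For a bivariate normal, E[V | U=x] = μ_V + ρ·(σ_V/σ_U)·(x − μ_U).
E[V | U=-11.3] = 6.0 + (0.37)·(3.8/5.4)·(-11.3 − (1.6)) = 6.0 + (0.26037)·(-12.9) = 2.6412.

2.6412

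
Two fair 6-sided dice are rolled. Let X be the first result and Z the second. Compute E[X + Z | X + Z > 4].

P(X + Z > 4) = 5/6.
Summing (X+Z)·P(x,y) over outcomes with X + Z > 4 gives 58/9.
E[X + Z | X + Z > 4] = (58/9) / (5/6) = 116/15.

116/15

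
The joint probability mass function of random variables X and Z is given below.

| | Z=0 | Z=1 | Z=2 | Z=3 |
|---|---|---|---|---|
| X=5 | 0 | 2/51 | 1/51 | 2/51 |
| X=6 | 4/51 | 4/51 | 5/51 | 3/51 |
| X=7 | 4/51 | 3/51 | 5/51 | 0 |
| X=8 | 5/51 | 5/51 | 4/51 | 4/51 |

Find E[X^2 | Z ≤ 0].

660/13

P(Z ≤ 0) = 13/51.
Summing X^2·P(X=x,Z=y) over the conditioning event gives 220/17.
E[X^2 | Z ≤ 0] = (220/17) / (13/51) = 660/13.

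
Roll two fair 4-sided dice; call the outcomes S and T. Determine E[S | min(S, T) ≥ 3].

7/2

P(min(S, T) ≥ 3) = 1/4.
Summing S·P(x,y) over outcomes with min(S, T) ≥ 3 gives 7/8.
E[S | min(S, T) ≥ 3] = (7/8) / (1/4) = 7/2.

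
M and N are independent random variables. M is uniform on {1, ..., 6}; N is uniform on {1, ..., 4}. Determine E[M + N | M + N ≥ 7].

P(M + N ≥ 7) = 5/12.
Summing (M+N)·P(x,y) over outcomes with M + N ≥ 7 gives 10/3.
E[M + N | M + N ≥ 7] = (10/3) / (5/12) = 8.

8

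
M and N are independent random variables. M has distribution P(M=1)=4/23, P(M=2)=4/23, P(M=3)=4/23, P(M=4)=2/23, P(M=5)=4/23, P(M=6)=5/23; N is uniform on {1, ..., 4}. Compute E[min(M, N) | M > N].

59/27

P(M > N) = 27/46.
Summing min(M,N)·P(x,y) over outcomes with M > N gives 59/46.
E[min(M, N) | M > N] = (59/46) / (27/46) = 59/27.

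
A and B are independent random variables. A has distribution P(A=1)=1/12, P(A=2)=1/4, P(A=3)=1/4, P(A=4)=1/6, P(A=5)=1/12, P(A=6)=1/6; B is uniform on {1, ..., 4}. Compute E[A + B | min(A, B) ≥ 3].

31/4

P(min(A, B) ≥ 3) = 1/3.
Summing (A+B)·P(x,y) over outcomes with min(A, B) ≥ 3 gives 31/12.
E[A + B | min(A, B) ≥ 3] = (31/12) / (1/3) = 31/4.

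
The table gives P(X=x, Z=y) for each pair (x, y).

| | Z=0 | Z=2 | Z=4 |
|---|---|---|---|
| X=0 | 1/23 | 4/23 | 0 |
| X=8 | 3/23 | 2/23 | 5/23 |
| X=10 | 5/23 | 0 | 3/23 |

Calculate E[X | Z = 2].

P(Z = 2) = 6/23.
Σ X·P over the event = 0·(4/23) + 8·(2/23) = 16/23.
E[X | Z = 2] = (16/23) / (6/23) = 8/3.

8/3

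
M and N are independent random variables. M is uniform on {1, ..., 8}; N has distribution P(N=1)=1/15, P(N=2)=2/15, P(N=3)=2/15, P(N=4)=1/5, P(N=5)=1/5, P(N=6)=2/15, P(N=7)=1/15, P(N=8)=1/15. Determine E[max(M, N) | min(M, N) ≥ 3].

445/72

P(min(M, N) ≥ 3) = 3/5.
Summing max(M,N)·P(x,y) over outcomes with min(M, N) ≥ 3 gives 89/24.
E[max(M, N) | min(M, N) ≥ 3] = (89/24) / (3/5) = 445/72.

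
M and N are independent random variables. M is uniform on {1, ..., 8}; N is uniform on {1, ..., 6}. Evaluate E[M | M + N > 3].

P(M + N > 3) = 15/16.
Summing M·P(x,y) over outcomes with M + N > 3 gives 53/12.
E[M | M + N > 3] = (53/12) / (15/16) = 212/45.

212/45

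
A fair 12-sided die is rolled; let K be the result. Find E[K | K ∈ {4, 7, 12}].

P(K ∈ {4, 7, 12}) = 1/4.
Σ over the event: 4·1/12 + 7·1/12 + 12·1/12 = 23/12.
E[K | K ∈ {4, 7, 12}] = (23/12) / (1/4) = 23/3.

23/3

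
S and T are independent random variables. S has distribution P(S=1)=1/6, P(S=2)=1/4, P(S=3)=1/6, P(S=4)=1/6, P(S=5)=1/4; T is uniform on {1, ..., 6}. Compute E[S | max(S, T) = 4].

46/15

P(max(S, T) = 4) = 5/24.
Summing S·P(x,y) over outcomes with max(S, T) = 4 gives 23/36.
E[S | max(S, T) = 4] = (23/36) / (5/24) = 46/15.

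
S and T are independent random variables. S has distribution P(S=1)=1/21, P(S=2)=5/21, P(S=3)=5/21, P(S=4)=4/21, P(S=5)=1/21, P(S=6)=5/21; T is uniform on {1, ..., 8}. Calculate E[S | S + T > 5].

536/135

P(S + T > 5) = 45/56.
Summing S·P(x,y) over outcomes with S + T > 5 gives 67/21.
E[S | S + T > 5] = (67/21) / (45/56) = 536/135.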